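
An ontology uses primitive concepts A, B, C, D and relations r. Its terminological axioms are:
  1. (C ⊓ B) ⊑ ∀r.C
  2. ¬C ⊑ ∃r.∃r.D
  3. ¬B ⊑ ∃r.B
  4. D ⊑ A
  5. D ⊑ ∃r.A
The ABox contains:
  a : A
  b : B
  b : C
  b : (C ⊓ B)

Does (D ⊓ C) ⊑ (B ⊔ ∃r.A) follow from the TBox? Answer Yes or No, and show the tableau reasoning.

1. (D ⊓ C) ⊑ (B ⊔ ∃r.A)  ⇔  ((D ⊓ C) ⊓ (¬B ⊓ ∀r.¬A)) unsat w.r.t. T
   all branches close; clash {A, ¬A} at an ∃-successor
2. Hence (D ⊓ C) ⊑ (B ⊔ ∃r.A): entailed.

Yes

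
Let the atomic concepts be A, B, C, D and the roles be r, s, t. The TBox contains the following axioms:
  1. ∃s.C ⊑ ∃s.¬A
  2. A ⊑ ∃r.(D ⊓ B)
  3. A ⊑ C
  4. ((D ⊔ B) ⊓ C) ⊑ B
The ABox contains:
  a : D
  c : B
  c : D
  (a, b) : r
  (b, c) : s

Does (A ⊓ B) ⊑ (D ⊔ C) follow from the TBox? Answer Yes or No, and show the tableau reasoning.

1. (A ⊓ B) ⊑ (D ⊔ C)  ⇔  ((A ⊓ B) ⊓ (¬D ⊓ ¬C)) unsat w.r.t. T
   all branches close; clash {C, ¬C} at x₀
2. Hence (A ⊓ B) ⊑ (D ⊔ C): entailed.

Yes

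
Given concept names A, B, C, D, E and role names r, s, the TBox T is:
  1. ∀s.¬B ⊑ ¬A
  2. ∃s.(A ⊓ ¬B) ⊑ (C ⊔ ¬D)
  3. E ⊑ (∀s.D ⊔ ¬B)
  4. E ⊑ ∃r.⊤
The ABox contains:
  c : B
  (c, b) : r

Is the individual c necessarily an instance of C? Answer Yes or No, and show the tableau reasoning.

No

1. c : C?  L(c) = {B} ∪ {¬C}
   open: L(c) ⊇ {B, ¬C, ¬E, ∀s.(¬A ⊔ B), ∃s.B} (+ ∃-successors) — c ∉ C possible
2. Hence c : C: not entailed.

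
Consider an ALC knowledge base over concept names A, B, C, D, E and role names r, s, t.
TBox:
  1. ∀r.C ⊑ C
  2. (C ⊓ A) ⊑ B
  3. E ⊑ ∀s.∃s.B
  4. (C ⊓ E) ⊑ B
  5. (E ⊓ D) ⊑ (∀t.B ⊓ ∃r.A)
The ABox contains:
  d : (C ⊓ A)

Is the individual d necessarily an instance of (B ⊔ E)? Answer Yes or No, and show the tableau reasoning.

1. d : (B ⊔ E)?  L(d) = {(C ⊓ A)} ∪ {(¬B ⊓ ¬E)}
   clash {B, ¬B} at d — d ∈ (B ⊔ E)
2. Hence d : (B ⊔ E): entailed.

Yes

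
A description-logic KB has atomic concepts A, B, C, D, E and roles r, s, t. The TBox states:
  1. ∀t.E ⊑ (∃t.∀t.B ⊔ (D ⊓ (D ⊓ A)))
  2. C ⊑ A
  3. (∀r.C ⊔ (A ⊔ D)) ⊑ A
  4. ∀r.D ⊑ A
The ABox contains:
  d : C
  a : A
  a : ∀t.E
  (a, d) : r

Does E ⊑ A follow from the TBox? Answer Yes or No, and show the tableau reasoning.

No

1. E ⊑ A  ⇔  (E ⊓ ¬A) unsat w.r.t. T
   open: L(x₀) ⊇ {E, ¬A, ¬C, ¬D, ∃r.¬C, …} (+ ∃-successors)
2. Hence E ⊑ A: not entailed.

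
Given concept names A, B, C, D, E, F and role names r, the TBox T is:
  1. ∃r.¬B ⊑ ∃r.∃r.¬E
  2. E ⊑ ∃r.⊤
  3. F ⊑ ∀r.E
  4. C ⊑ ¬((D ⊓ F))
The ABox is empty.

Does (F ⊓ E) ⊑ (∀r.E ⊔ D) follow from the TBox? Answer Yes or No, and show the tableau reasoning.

1. (F ⊓ E) ⊑ (∀r.E ⊔ D)  ⇔  ((F ⊓ E) ⊓ (∃r.¬E ⊓ ¬D)) unsat w.r.t. T
   all branches close; clash {E, ¬E} at an ∃-successor
2. Hence (F ⊓ E) ⊑ (∀r.E ⊔ D): entailed.

Yes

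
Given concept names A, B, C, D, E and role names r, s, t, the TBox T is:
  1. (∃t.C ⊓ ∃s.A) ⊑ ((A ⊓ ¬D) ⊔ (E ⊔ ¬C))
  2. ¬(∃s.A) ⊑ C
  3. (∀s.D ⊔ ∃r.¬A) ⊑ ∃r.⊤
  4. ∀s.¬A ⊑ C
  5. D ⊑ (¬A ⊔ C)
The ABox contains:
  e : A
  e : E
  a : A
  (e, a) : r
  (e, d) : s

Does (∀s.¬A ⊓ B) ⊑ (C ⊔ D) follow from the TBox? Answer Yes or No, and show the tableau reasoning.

1. (∀s.¬A ⊓ B) ⊑ (C ⊔ D)  ⇔  ((∀s.¬A ⊓ B) ⊓ (¬C ⊓ ¬D)) unsat w.r.t. T
   all branches close; clash {C, ¬C} at x₀
2. Hence (∀s.¬A ⊓ B) ⊑ (C ⊔ D): entailed.

Yes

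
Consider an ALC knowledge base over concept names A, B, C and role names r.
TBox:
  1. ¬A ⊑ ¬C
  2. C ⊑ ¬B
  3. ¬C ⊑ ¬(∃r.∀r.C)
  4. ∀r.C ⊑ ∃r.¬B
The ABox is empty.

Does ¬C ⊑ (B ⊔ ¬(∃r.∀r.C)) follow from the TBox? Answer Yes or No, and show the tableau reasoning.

1. ¬C ⊑ (B ⊔ ¬(∃r.∀r.C))  ⇔  (¬C ⊓ (¬B ⊓ ∃r.∀r.C)) unsat w.r.t. T
   all branches close; clash {C, ¬C} at an ∃-successor
2. Hence ¬C ⊑ (B ⊔ ¬(∃r.∀r.C)): entailed.

Yes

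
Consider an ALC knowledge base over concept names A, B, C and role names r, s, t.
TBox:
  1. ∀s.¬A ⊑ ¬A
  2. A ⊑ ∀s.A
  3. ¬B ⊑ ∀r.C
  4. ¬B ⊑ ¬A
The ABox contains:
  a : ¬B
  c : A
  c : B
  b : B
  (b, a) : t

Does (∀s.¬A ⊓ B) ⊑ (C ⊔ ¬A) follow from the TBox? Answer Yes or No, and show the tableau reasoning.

Yes

1. (∀s.¬A ⊓ B) ⊑ (C ⊔ ¬A)  ⇔  ((∀s.¬A ⊓ B) ⊓ (¬C ⊓ A)) unsat w.r.t. T
   all branches close; clash {A, ¬A} at x₀
2. Hence (∀s.¬A ⊓ B) ⊑ (C ⊔ ¬A): entailed.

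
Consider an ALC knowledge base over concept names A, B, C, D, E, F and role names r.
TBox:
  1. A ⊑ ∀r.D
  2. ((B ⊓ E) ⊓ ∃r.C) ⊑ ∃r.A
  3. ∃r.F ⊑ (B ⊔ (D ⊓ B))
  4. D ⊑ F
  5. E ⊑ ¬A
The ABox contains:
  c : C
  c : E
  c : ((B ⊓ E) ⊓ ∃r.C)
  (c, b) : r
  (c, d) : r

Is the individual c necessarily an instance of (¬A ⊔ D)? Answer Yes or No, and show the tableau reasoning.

Yes

1. c : (¬A ⊔ D)?  L(c) = {C, E, ((B ⊓ E) ⊓ ∃r.C)} ∪ {(A ⊓ ¬D)}
   clash {A, ¬A} at c — c ∈ (¬A ⊔ D)
2. Hence c : (¬A ⊔ D): entailed.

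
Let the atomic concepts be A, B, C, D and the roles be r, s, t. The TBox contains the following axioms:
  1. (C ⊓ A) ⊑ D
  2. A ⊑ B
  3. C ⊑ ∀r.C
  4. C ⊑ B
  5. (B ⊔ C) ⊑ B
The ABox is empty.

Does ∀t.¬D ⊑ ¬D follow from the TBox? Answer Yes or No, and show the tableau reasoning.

No

1. ∀t.¬D ⊑ ¬D  ⇔  (∀t.¬D ⊓ D) unsat w.r.t. T
   open: L(x₀) ⊇ {D, ¬A, ¬B, ¬C, ∀t.¬D}
2. Hence ∀t.¬D ⊑ ¬D: not entailed.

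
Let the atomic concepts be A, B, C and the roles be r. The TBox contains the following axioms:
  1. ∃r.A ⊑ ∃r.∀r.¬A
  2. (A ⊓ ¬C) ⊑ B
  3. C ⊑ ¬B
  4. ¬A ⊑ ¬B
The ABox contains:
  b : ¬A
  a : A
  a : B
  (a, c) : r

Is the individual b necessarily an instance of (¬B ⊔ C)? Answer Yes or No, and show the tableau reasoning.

1. b : (¬B ⊔ C)?  L(b) = {¬A} ∪ {(B ⊓ ¬C)}
   clash {B, ¬B} at b — b ∈ (¬B ⊔ C)
2. Hence b : (¬B ⊔ C): entailed.

Yes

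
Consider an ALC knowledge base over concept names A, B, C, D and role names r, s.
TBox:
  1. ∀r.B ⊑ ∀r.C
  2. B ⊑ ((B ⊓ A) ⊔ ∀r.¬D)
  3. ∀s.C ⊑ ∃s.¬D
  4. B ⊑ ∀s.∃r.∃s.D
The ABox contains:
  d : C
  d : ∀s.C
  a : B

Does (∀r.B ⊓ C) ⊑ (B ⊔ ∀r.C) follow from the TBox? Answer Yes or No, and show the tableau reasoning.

1. (∀r.B ⊓ C) ⊑ (B ⊔ ∀r.C)  ⇔  ((∀r.B ⊓ C) ⊓ (¬B ⊓ ∃r.¬C)) unsat w.r.t. T
   all branches close; clash {C, ¬C} at an ∃-successor
2. Hence (∀r.B ⊓ C) ⊑ (B ⊔ ∀r.C): entailed.

Yes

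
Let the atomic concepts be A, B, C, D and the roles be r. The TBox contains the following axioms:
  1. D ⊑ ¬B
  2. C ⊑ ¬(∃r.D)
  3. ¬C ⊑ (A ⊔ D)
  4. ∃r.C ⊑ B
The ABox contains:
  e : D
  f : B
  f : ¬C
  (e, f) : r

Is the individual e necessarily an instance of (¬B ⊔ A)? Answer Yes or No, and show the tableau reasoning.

Yes

1. e : (¬B ⊔ A)?  L(e) = {D} ∪ {(B ⊓ ¬A)}
   clash {B, ¬B} at e — e ∈ (¬B ⊔ A)
2. Hence e : (¬B ⊔ A): entailed.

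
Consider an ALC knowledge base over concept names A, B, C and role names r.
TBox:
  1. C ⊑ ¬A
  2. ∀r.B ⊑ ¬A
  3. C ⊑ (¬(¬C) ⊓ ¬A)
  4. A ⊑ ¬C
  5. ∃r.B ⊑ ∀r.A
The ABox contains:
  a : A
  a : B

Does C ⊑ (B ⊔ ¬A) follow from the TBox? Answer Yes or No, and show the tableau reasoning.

Yes

1. C ⊑ (B ⊔ ¬A)  ⇔  (C ⊓ (¬B ⊓ A)) unsat w.r.t. T
   all branches close; clash {C, ¬C} at x₀
2. Hence C ⊑ (B ⊔ ¬A): entailed.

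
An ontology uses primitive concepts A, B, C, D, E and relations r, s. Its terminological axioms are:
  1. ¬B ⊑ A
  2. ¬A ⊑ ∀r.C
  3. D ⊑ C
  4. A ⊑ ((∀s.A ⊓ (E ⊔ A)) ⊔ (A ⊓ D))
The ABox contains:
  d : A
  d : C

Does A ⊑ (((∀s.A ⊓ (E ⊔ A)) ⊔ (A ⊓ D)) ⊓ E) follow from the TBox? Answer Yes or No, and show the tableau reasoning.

No

1. A ⊑ (((∀s.A ⊓ (E ⊔ A)) ⊔ (A ⊓ D)) ⊓ E)  ⇔  (A ⊓ (((∃s.¬A ⊔ (¬E ⊓ ¬A)) ⊓ (¬A ⊔ ¬D)) ⊔ ¬E)) unsat w.r.t. T
   apply at x₀: A⊑((∀s.A ⊓ (E ⊔ A)) ⊔ (A ⊓ D))
   open: L(x₀) ⊇ {A, ¬D, ¬E, ∀s.A}
2. Hence A ⊑ (((∀s.A ⊓ (E ⊔ A)) ⊔ (A ⊓ D)) ⊓ E): not entailed.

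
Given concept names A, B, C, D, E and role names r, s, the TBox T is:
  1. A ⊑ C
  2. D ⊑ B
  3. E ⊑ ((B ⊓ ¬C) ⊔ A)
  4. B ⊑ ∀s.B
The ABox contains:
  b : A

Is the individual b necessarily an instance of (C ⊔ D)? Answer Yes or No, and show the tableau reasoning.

Yes

1. b : (C ⊔ D)?  L(b) = {A} ∪ {(¬C ⊓ ¬D)}
   clash {C, ¬C} at b — b ∈ (C ⊔ D)
2. Hence b : (C ⊔ D): entailed.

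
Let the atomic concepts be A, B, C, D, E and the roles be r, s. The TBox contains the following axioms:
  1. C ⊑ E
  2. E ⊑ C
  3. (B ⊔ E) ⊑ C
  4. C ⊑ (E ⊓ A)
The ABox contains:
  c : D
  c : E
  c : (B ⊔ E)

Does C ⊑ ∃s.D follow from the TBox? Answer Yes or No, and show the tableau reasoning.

No

1. C ⊑ ∃s.D  ⇔  (C ⊓ ∀s.¬D) unsat w.r.t. T
   apply at x₀: C⊑E; C⊑(E ⊓ A)
   open: L(x₀) ⊇ {A, C, E, ∀s.¬D}
2. Hence C ⊑ ∃s.D: not entailed.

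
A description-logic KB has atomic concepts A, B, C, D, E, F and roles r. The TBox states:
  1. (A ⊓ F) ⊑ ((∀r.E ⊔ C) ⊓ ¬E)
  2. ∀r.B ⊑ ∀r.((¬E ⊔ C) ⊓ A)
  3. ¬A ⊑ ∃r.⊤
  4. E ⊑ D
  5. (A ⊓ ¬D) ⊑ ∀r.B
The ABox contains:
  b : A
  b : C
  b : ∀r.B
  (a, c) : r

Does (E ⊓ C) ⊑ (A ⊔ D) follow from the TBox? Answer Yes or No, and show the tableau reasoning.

Yes

1. (E ⊓ C) ⊑ (A ⊔ D)  ⇔  ((E ⊓ C) ⊓ (¬A ⊓ ¬D)) unsat w.r.t. T
   all branches close; clash {D, ¬D} at x₀
2. Hence (E ⊓ C) ⊑ (A ⊔ D): entailed.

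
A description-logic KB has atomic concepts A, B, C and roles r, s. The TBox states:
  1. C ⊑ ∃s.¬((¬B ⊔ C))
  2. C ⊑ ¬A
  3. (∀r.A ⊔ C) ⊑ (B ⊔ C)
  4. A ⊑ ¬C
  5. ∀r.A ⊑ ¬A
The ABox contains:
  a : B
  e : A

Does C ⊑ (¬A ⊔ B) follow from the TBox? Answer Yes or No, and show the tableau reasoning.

1. C ⊑ (¬A ⊔ B)  ⇔  (C ⊓ (A ⊓ ¬B)) unsat w.r.t. T
   all branches close; clash {C, ¬C} at x₀
2. Hence C ⊑ (¬A ⊔ B): entailed.

Yes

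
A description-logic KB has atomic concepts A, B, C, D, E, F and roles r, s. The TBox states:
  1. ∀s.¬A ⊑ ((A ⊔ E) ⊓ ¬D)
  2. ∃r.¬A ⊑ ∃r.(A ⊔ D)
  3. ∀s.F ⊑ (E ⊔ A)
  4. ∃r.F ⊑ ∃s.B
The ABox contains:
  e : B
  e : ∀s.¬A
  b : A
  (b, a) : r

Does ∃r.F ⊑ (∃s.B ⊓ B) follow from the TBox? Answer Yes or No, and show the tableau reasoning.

No

1. ∃r.F ⊑ (∃s.B ⊓ B)  ⇔  (∃r.F ⊓ (∀s.¬B ⊔ ¬B)) unsat w.r.t. T
   apply at x₀: ∃r.F⊑∃s.B
   open: L(x₀) ⊇ {¬B, ∀r.A, ∃r.F, ∃s.A, ∃s.B, …} (+ ∃-successors)
2. Hence ∃r.F ⊑ (∃s.B ⊓ B): not entailed.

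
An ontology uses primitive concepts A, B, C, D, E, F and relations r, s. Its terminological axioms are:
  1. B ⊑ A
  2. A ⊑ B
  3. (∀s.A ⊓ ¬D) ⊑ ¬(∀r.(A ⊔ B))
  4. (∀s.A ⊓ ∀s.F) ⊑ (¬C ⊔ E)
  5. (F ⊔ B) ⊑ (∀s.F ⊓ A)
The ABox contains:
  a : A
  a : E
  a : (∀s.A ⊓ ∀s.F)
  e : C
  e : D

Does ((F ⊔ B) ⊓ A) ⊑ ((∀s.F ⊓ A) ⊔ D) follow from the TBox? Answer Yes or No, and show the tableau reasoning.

1. ((F ⊔ B) ⊓ A) ⊑ ((∀s.F ⊓ A) ⊔ D)  ⇔  (((F ⊔ B) ⊓ A) ⊓ ((∃s.¬F ⊔ ¬A) ⊓ ¬D)) unsat w.r.t. T
   all branches close; clash {A, ¬A} at x₀
2. Hence ((F ⊔ B) ⊓ A) ⊑ ((∀s.F ⊓ A) ⊔ D): entailed.

Yes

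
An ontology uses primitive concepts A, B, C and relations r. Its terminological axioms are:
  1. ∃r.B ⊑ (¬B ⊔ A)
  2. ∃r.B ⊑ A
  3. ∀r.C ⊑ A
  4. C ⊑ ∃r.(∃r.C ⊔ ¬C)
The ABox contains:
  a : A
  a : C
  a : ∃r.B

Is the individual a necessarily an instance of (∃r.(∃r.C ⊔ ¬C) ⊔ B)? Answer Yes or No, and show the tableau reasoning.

Yes

1. a : (∃r.(∃r.C ⊔ ¬C) ⊔ B)?  L(a) = {A, C, ∃r.B} ∪ {(∀r.(∀r.¬C ⊓ C) ⊓ ¬B)}
   clash {C, ¬C} at an ∃-successor — a ∈ (∃r.(∃r.C ⊔ ¬C) ⊔ B)
2. Hence a : (∃r.(∃r.C ⊔ ¬C) ⊔ B): entailed.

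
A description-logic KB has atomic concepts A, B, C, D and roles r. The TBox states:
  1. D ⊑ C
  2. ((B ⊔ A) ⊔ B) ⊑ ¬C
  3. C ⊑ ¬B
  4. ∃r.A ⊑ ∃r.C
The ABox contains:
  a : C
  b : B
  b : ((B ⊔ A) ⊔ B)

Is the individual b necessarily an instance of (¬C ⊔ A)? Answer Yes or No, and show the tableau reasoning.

1. b : (¬C ⊔ A)?  L(b) = {B, ((B ⊔ A) ⊔ B)} ∪ {(C ⊓ ¬A)}
   clash {B, ¬B} at b — b ∈ (¬C ⊔ A)
2. Hence b : (¬C ⊔ A): entailed.

Yes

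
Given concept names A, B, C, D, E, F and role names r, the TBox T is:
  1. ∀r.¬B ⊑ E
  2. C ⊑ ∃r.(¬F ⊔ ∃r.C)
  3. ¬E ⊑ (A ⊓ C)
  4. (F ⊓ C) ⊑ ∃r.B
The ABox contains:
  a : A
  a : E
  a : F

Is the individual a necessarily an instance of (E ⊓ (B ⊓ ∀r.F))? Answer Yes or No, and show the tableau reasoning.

1. a : (E ⊓ (B ⊓ ∀r.F))?  L(a) = {A, E, F} ∪ {(¬E ⊔ (¬B ⊔ ∃r.¬F))}
   open: L(a) ⊇ {A, E, F, ¬B, ¬C} — a ∉ (E ⊓ (B ⊓ ∀r.F)) possible
2. Hence a : (E ⊓ (B ⊓ ∀r.F)): not entailed.

No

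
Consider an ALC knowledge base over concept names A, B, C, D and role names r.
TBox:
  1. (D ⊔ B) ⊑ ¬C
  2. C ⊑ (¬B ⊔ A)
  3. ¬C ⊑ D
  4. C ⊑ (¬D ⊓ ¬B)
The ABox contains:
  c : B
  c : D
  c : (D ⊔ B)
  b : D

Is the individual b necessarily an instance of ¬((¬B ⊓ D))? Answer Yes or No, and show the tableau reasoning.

1. b : ¬((¬B ⊓ D))?  L(b) = {D} ∪ {(¬B ⊓ D)}
   open: L(b) ⊇ {D, ¬B, ¬C} — b ∉ ¬((¬B ⊓ D)) possible
2. Hence b : ¬((¬B ⊓ D)): not entailed.

No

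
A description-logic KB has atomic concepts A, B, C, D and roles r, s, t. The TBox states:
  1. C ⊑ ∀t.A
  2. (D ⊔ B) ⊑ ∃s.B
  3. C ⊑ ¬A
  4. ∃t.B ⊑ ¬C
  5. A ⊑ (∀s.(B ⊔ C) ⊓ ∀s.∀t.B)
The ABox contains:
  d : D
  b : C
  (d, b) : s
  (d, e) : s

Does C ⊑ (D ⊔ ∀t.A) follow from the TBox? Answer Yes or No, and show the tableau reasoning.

1. C ⊑ (D ⊔ ∀t.A)  ⇔  (C ⊓ (¬D ⊓ ∃t.¬A)) unsat w.r.t. T
   all branches close; clash {C, ¬C} at x₀
2. Hence C ⊑ (D ⊔ ∀t.A): entailed.

Yes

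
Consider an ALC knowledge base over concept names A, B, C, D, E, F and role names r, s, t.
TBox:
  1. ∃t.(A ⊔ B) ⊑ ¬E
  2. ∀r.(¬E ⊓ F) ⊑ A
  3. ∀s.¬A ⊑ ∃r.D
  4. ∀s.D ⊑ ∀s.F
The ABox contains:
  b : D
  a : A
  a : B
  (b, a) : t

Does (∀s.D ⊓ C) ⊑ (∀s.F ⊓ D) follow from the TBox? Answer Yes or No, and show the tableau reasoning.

No

1. (∀s.D ⊓ C) ⊑ (∀s.F ⊓ D)  ⇔  ((∀s.D ⊓ C) ⊓ (∃s.¬F ⊔ ¬D)) unsat w.r.t. T
   apply at x₀: ∀s.D⊑∀s.F
   open: L(x₀) ⊇ {C, ¬D, ∀s.D, ∀s.F, ∀t.(¬A ⊓ ¬B), …} (+ ∃-successors)
2. Hence (∀s.D ⊓ C) ⊑ (∀s.F ⊓ D): not entailed.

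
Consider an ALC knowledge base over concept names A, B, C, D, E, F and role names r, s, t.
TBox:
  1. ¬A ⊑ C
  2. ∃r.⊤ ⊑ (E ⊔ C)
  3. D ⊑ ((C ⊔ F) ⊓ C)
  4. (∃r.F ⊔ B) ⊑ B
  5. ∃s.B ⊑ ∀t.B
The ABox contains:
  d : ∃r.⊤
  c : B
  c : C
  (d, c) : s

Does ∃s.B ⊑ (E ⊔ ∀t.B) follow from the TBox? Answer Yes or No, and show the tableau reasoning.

1. ∃s.B ⊑ (E ⊔ ∀t.B)  ⇔  (∃s.B ⊓ (¬E ⊓ ∃t.¬B)) unsat w.r.t. T
   all branches close; clash {B, ¬B} at an ∃-successor
2. Hence ∃s.B ⊑ (E ⊔ ∀t.B): entailed.

Yes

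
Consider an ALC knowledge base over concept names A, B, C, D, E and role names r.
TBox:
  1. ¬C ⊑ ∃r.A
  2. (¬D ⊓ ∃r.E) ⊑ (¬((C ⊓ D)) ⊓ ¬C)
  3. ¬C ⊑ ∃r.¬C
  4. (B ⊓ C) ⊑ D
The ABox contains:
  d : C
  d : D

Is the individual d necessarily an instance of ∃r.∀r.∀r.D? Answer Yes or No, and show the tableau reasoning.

No

1. d : ∃r.∀r.∀r.D?  L(d) = {C, D} ∪ {∀r.∃r.∃r.¬D}
   open: L(d) ⊇ {C, D, ∀r.∃r.∃r.¬D} — d ∉ ∃r.∀r.∀r.D possible
2. Hence d : ∃r.∀r.∀r.D: not entailed.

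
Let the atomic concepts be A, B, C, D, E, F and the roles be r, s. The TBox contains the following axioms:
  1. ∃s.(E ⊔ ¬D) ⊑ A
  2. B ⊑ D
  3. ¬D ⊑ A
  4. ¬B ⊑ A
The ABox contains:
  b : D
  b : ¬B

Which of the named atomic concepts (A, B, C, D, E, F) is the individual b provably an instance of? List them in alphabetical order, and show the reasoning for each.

{A, D}

1. b : A?  L(b) = {D, ¬B} ∪ {¬A}
   clash {A, ¬A} at b — b ∈ A
2. b : B?  L(b) = {D, ¬B} ∪ {¬B}
   apply at b: ¬B⊑A
   open: L(b) ⊇ {A, D, ¬B} — b ∉ B possible
3. b : C?  L(b) = {D, ¬B} ∪ {¬C}
   apply at b: ¬B⊑A
   open: L(b) ⊇ {A, D, ¬B, ¬C} — b ∉ C possible
4. b : D?  L(b) = {D, ¬B} ∪ {¬D}
   clash {D, ¬D} at b — b ∈ D
5. b : E?  L(b) = {D, ¬B} ∪ {¬E}
   apply at b: ¬B⊑A
   open: L(b) ⊇ {A, D, ¬B, ¬E} — b ∉ E possible
6. b : F?  L(b) = {D, ¬B} ∪ {¬F}
   apply at b: ¬B⊑A
   open: L(b) ⊇ {A, D, ¬B, ¬F} — b ∉ F possible
7. Entailed for b: {A, D}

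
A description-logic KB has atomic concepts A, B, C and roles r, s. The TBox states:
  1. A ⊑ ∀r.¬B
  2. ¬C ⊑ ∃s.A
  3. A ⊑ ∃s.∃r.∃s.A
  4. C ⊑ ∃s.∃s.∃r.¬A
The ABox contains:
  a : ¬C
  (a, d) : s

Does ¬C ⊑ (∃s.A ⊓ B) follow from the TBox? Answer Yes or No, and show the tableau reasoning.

1. ¬C ⊑ (∃s.A ⊓ B)  ⇔  (¬C ⊓ (∀s.¬A ⊔ ¬B)) unsat w.r.t. T
   apply at x₀: ¬C⊑∃s.A
   open: L(x₀) ⊇ {¬A, ¬B, ¬C, ∃s.A} (+ ∃-successors)
2. Hence ¬C ⊑ (∃s.A ⊓ B): not entailed.

No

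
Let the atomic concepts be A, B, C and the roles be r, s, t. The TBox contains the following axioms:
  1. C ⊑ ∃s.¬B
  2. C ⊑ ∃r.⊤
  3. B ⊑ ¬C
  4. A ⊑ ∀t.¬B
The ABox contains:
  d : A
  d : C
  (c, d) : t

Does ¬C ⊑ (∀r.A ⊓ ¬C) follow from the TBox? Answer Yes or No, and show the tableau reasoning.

No

1. ¬C ⊑ (∀r.A ⊓ ¬C)  ⇔  (¬C ⊓ (∃r.¬A ⊔ C)) unsat w.r.t. T
   open: L(x₀) ⊇ {¬A, ¬C, ∃r.¬A} (+ ∃-successors)
2. Hence ¬C ⊑ (∀r.A ⊓ ¬C): not entailed.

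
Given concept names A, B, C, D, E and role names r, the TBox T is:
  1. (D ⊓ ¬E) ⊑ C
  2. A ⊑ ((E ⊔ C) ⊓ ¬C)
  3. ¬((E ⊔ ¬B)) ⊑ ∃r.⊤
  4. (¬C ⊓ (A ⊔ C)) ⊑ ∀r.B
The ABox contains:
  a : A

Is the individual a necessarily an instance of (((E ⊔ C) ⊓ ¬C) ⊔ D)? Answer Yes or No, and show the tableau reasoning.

1. a : (((E ⊔ C) ⊓ ¬C) ⊔ D)?  L(a) = {A} ∪ {(((¬E ⊓ ¬C) ⊔ C) ⊓ ¬D)}
   clash {C, ¬C} at a — a ∈ (((E ⊔ C) ⊓ ¬C) ⊔ D)
2. Hence a : (((E ⊔ C) ⊓ ¬C) ⊔ D): entailed.

Yes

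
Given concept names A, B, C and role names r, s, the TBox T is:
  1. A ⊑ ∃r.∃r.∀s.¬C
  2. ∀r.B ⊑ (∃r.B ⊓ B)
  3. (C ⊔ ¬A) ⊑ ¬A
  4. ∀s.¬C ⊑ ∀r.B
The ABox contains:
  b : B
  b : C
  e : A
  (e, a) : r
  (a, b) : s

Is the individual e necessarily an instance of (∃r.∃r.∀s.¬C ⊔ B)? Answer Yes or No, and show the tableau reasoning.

Yes

1. e : (∃r.∃r.∀s.¬C ⊔ B)?  L(e) = {A} ∪ {(∀r.∀r.∃s.C ⊓ ¬B)}
   clash {A, ¬A} at e — e ∈ (∃r.∃r.∀s.¬C ⊔ B)
2. Hence e : (∃r.∃r.∀s.¬C ⊔ B): entailed.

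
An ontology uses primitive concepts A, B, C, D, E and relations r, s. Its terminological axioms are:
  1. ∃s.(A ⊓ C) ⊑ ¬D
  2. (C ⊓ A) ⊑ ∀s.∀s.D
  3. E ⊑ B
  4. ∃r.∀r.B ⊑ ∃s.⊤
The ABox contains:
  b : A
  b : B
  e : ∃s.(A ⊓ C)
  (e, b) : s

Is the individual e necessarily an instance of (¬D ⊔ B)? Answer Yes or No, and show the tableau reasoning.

1. e : (¬D ⊔ B)?  L(e) = {∃s.(A ⊓ C)} ∪ {(D ⊓ ¬B)}
   clash {B, ¬B} at e — e ∈ (¬D ⊔ B)
2. Hence e : (¬D ⊔ B): entailed.

Yes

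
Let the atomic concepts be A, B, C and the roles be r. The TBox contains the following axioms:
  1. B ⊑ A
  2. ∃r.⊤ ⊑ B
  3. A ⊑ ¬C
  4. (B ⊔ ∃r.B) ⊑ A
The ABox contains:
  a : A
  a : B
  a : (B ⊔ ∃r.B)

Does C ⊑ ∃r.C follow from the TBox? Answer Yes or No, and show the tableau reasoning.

1. C ⊑ ∃r.C  ⇔  (C ⊓ ∀r.¬C) unsat w.r.t. T
   open: L(x₀) ⊇ {C, ¬A, ¬B, ∀r.¬B, ∀r.¬C, …}
2. Hence C ⊑ ∃r.C: not entailed.

No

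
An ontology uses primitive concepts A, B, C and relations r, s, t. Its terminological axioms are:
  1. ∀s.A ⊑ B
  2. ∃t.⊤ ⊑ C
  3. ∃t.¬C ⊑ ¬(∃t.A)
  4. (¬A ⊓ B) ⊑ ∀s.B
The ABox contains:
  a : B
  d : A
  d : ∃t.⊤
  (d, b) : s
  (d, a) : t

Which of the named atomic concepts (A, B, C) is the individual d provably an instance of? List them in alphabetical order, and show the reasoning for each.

{A, C}

1. d : A?  L(d) = {A, ∃t.⊤} ∪ {¬A}
   clash {A, ¬A} at d — d ∈ A
2. d : B?  L(d) = {A, ∃t.⊤} ∪ {¬B}
   apply at d: ∃t.⊤⊑C
   open: L(d) ⊇ {A, C, ¬B, ∀t.C, ∃s.¬A, …} (+ ∃-successors) — d ∉ B possible
3. d : C?  L(d) = {A, ∃t.⊤} ∪ {¬C}
   clash {C, ¬C} at d — d ∈ C
4. Entailed for d: {A, C}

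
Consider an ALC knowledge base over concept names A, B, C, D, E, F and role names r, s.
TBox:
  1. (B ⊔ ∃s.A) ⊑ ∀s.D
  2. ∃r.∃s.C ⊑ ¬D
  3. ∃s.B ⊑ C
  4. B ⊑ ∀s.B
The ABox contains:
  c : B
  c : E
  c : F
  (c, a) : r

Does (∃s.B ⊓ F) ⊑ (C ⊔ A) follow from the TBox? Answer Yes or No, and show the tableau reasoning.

Yes

1. (∃s.B ⊓ F) ⊑ (C ⊔ A)  ⇔  ((∃s.B ⊓ F) ⊓ (¬C ⊓ ¬A)) unsat w.r.t. T
   all branches close; clash {C, ¬C} at x₀
2. Hence (∃s.B ⊓ F) ⊑ (C ⊔ A): entailed.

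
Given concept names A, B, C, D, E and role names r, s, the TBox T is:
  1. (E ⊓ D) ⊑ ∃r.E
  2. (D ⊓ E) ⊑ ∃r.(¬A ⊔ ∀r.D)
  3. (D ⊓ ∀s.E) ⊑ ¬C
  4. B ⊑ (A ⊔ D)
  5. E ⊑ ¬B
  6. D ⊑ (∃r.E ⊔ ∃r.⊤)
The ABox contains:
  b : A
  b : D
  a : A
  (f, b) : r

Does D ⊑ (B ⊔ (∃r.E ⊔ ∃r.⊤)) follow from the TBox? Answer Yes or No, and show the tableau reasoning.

Yes

1. D ⊑ (B ⊔ (∃r.E ⊔ ∃r.⊤))  ⇔  (D ⊓ (¬B ⊓ (∀r.¬E ⊓ ∀r.⊥))) unsat w.r.t. T
   all branches close; clash ⊥ at an ∃-successor
2. Hence D ⊑ (B ⊔ (∃r.E ⊔ ∃r.⊤)): entailed.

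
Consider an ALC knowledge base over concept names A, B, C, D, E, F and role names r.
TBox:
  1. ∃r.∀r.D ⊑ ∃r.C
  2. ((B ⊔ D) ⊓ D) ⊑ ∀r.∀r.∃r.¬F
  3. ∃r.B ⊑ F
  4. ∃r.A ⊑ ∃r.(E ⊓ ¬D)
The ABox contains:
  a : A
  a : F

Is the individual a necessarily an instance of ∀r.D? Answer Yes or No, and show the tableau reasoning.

No

1. a : ∀r.D?  L(a) = {A, F} ∪ {∃r.¬D}
   open: L(a) ⊇ {A, F, ¬B, ¬D, ∀r.¬A, …} (+ ∃-successors) — a ∉ ∀r.D possible
2. Hence a : ∀r.D: not entailed.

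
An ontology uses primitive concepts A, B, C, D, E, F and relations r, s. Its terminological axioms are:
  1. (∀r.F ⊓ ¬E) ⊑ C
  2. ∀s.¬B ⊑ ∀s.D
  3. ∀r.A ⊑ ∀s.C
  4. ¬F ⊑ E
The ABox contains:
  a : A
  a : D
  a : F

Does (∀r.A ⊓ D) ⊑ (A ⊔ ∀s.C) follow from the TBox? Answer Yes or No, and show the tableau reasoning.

1. (∀r.A ⊓ D) ⊑ (A ⊔ ∀s.C)  ⇔  ((∀r.A ⊓ D) ⊓ (¬A ⊓ ∃s.¬C)) unsat w.r.t. T
   all branches close; clash {C, ¬C} at an ∃-successor
2. Hence (∀r.A ⊓ D) ⊑ (A ⊔ ∀s.C): entailed.

Yes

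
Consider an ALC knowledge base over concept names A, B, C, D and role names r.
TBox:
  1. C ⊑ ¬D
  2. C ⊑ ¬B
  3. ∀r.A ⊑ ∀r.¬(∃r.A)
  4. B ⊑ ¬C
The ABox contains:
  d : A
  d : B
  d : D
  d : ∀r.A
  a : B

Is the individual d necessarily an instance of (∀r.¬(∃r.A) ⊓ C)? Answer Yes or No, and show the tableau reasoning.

No

1. d : (∀r.¬(∃r.A) ⊓ C)?  L(d) = {A, B, D, ∀r.A} ∪ {(∃r.∃r.A ⊔ ¬C)}
   apply at d: ∀r.A⊑∀r.¬(∃r.A); B⊑¬C
   open: L(d) ⊇ {A, B, D, ¬C, ∀r.A, …} — d ∉ (∀r.¬(∃r.A) ⊓ C) possible
2. Hence d : (∀r.¬(∃r.A) ⊓ C): not entailed.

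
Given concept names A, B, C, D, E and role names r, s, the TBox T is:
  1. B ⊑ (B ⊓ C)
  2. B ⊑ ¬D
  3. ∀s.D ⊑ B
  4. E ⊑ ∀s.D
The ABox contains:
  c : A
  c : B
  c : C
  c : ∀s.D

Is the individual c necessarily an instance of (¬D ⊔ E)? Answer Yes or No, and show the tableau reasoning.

Yes

1. c : (¬D ⊔ E)?  L(c) = {A, B, C, ∀s.D} ∪ {(D ⊓ ¬E)}
   clash {D, ¬D} at c — c ∈ (¬D ⊔ E)
2. Hence c : (¬D ⊔ E): entailed.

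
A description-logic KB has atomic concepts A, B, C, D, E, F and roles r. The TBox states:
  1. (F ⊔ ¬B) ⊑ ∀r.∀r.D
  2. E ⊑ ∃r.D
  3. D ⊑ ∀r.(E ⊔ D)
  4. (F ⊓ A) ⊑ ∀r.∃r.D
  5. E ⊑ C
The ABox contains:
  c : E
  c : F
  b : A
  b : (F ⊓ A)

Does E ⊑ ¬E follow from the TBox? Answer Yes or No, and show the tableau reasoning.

No

1. E ⊑ ¬E  ⇔  (E ⊓ E) unsat w.r.t. T
   apply at x₀: E⊑∃r.D; E⊑C
   open: L(x₀) ⊇ {B, C, E, ¬D, ¬F, …} (+ ∃-successors)
2. Hence E ⊑ ¬E: not entailed.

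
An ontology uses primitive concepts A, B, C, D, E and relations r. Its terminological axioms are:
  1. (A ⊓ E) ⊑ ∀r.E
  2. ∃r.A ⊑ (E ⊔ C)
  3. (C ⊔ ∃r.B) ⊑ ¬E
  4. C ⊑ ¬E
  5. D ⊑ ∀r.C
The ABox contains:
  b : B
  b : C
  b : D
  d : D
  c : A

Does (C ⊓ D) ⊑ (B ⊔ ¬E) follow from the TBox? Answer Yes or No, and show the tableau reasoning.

Yes

1. (C ⊓ D) ⊑ (B ⊔ ¬E)  ⇔  ((C ⊓ D) ⊓ (¬B ⊓ E)) unsat w.r.t. T
   all branches close; clash {E, ¬E} at x₀
2. Hence (C ⊓ D) ⊑ (B ⊔ ¬E): entailed.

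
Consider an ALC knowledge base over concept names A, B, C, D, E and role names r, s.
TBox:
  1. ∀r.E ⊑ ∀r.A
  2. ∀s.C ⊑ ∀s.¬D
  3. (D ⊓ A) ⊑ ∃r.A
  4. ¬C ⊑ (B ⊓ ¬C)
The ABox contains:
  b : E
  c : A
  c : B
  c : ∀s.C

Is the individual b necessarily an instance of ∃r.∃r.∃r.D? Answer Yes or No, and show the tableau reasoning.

1. b : ∃r.∃r.∃r.D?  L(b) = {E} ∪ {∀r.∀r.∀r.¬D}
   open: L(b) ⊇ {C, E, ¬D, ∀r.∀r.∀r.¬D, ∃r.¬E, …} (+ ∃-successors) — b ∉ ∃r.∃r.∃r.D possible
2. Hence b : ∃r.∃r.∃r.D: not entailed.

No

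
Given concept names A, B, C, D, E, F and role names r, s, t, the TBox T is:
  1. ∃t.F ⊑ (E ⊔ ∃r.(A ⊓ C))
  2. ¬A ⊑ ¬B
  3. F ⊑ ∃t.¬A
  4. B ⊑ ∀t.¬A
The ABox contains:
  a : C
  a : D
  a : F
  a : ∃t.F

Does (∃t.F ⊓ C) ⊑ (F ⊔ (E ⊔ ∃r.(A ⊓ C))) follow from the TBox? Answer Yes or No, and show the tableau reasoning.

Yes

1. (∃t.F ⊓ C) ⊑ (F ⊔ (E ⊔ ∃r.(A ⊓ C)))  ⇔  ((∃t.F ⊓ C) ⊓ (¬F ⊓ (¬E ⊓ ∀r.(¬A ⊔ ¬C)))) unsat w.r.t. T
   all branches close; clash {C, ¬C} at an ∃-successor
2. Hence (∃t.F ⊓ C) ⊑ (F ⊔ (E ⊔ ∃r.(A ⊓ C))): entailed.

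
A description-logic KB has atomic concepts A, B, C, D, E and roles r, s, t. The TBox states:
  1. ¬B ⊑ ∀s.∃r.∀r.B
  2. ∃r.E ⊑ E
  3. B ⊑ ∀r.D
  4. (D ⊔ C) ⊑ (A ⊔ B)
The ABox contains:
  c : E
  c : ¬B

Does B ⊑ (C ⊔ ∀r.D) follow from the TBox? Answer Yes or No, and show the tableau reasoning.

1. B ⊑ (C ⊔ ∀r.D)  ⇔  (B ⊓ (¬C ⊓ ∃r.¬D)) unsat w.r.t. T
   all branches close; clash {D, ¬D} at an ∃-successor
2. Hence B ⊑ (C ⊔ ∀r.D): entailed.

Yes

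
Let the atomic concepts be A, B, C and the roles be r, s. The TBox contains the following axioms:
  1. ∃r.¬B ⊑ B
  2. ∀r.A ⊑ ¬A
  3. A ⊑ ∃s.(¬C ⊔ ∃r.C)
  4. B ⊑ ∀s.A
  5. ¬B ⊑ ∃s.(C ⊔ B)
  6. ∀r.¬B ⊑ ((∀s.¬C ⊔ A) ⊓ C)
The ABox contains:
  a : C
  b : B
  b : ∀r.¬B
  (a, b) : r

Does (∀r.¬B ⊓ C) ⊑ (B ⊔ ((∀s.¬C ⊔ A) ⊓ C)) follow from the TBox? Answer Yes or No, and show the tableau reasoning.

Yes

1. (∀r.¬B ⊓ C) ⊑ (B ⊔ ((∀s.¬C ⊔ A) ⊓ C))  ⇔  ((∀r.¬B ⊓ C) ⊓ (¬B ⊓ ((∃s.C ⊓ ¬A) ⊔ ¬C))) unsat w.r.t. T
   all branches close; clash {B, ¬B} at x₀
2. Hence (∀r.¬B ⊓ C) ⊑ (B ⊔ ((∀s.¬C ⊔ A) ⊓ C)): entailed.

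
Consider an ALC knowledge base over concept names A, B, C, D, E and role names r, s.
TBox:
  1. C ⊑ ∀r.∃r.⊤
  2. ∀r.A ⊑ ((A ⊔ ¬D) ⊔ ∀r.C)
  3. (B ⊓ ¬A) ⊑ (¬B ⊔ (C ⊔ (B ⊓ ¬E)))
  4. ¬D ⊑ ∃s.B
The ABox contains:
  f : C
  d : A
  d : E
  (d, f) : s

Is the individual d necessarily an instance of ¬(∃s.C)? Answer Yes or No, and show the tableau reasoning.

No

1. d : ¬(∃s.C)?  L(d) = {A, E} ∪ {∃s.C}
   open: L(d) ⊇ {A, D, E, ¬C, ∃r.¬A, …} (+ ∃-successors) — d ∉ ¬(∃s.C) possible
2. Hence d : ¬(∃s.C): not entailed.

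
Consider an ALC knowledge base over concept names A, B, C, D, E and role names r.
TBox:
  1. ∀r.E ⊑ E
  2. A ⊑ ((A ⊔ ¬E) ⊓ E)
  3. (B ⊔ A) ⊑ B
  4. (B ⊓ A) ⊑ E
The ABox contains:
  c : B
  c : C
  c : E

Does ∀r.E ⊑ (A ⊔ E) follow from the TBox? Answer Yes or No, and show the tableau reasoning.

1. ∀r.E ⊑ (A ⊔ E)  ⇔  (∀r.E ⊓ (¬A ⊓ ¬E)) unsat w.r.t. T
   all branches close; clash {E, ¬E} at x₀
2. Hence ∀r.E ⊑ (A ⊔ E): entailed.

Yes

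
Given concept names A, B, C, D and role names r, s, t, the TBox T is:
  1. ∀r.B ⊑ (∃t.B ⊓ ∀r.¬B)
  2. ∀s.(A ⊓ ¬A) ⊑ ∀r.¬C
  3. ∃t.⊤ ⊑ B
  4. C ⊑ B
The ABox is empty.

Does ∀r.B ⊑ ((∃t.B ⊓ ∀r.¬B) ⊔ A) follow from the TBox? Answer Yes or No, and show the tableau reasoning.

1. ∀r.B ⊑ ((∃t.B ⊓ ∀r.¬B) ⊔ A)  ⇔  (∀r.B ⊓ ((∀t.¬B ⊔ ∃r.B) ⊓ ¬A)) unsat w.r.t. T
   all branches close; clash {B, ¬B} at an ∃-successor
2. Hence ∀r.B ⊑ ((∃t.B ⊓ ∀r.¬B) ⊔ A): entailed.

Yes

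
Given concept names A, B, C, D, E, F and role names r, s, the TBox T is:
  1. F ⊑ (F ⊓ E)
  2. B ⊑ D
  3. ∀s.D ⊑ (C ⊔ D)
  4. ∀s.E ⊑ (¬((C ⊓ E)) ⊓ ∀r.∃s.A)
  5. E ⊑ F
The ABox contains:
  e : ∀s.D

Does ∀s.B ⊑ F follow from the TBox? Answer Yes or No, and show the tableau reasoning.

No

1. ∀s.B ⊑ F  ⇔  (∀s.B ⊓ ¬F) unsat w.r.t. T
   open: L(x₀) ⊇ {C, ¬B, ¬E, ¬F, ∀s.B, …} (+ ∃-successors)
2. Hence ∀s.B ⊑ F: not entailed.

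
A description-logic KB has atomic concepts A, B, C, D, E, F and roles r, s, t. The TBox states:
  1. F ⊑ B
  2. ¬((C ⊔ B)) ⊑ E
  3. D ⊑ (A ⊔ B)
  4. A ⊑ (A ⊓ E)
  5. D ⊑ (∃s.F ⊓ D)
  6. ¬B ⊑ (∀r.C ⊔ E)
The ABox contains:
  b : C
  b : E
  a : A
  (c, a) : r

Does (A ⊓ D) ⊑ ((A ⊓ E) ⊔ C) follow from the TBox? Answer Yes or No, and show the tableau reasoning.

Yes

1. (A ⊓ D) ⊑ ((A ⊓ E) ⊔ C)  ⇔  ((A ⊓ D) ⊓ ((¬A ⊔ ¬E) ⊓ ¬C)) unsat w.r.t. T
   all branches close; clash {E, ¬E} at x₀
2. Hence (A ⊓ D) ⊑ ((A ⊓ E) ⊔ C): entailed.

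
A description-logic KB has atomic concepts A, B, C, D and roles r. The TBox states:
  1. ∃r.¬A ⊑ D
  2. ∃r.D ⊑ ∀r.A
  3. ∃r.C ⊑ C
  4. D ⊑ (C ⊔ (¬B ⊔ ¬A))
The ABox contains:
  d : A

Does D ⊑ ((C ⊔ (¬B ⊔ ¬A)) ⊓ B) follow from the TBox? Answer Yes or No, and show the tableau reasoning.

No

1. D ⊑ ((C ⊔ (¬B ⊔ ¬A)) ⊓ B)  ⇔  (D ⊓ ((¬C ⊓ (B ⊓ A)) ⊔ ¬B)) unsat w.r.t. T
   apply at x₀: D⊑(C ⊔ (¬B ⊔ ¬A))
   open: L(x₀) ⊇ {C, D, ¬B, ∀r.¬C, ∀r.¬D}
2. Hence D ⊑ ((C ⊔ (¬B ⊔ ¬A)) ⊓ B): not entailed.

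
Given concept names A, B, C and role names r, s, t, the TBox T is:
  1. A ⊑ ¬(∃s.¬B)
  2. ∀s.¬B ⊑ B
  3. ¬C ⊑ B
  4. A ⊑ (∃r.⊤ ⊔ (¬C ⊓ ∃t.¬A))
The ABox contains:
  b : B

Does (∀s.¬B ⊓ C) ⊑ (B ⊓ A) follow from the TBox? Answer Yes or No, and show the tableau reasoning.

1. (∀s.¬B ⊓ C) ⊑ (B ⊓ A)  ⇔  ((∀s.¬B ⊓ C) ⊓ (¬B ⊔ ¬A)) unsat w.r.t. T
   apply at x₀: ∀s.¬B⊑B
   open: L(x₀) ⊇ {B, C, ¬A, ∀s.¬B}
2. Hence (∀s.¬B ⊓ C) ⊑ (B ⊓ A): not entailed.

No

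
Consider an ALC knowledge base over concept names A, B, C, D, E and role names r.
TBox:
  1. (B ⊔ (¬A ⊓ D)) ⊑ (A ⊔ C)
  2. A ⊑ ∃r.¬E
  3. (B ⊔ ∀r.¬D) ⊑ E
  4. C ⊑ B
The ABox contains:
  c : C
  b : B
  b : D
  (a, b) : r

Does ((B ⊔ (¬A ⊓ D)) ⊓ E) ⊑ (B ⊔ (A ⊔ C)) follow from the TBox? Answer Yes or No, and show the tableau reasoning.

1. ((B ⊔ (¬A ⊓ D)) ⊓ E) ⊑ (B ⊔ (A ⊔ C))  ⇔  (((B ⊔ (¬A ⊓ D)) ⊓ E) ⊓ (¬B ⊓ (¬A ⊓ ¬C))) unsat w.r.t. T
   all branches close; clash {C, ¬C} at x₀
2. Hence ((B ⊔ (¬A ⊓ D)) ⊓ E) ⊑ (B ⊔ (A ⊔ C)): entailed.

Yes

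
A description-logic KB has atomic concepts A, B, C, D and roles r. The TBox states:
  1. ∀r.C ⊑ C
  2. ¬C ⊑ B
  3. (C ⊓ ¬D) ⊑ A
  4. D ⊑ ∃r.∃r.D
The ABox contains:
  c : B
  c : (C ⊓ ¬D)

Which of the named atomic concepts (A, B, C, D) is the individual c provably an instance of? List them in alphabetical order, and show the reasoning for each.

1. c : A?  L(c) = {B, (C ⊓ ¬D)} ∪ {¬A}
   clash {A, ¬A} at c — c ∈ A
2. c : B?  L(c) = {B, (C ⊓ ¬D)} ∪ {¬B}
   clash {B, ¬B} at c — c ∈ B
3. c : C?  L(c) = {B, (C ⊓ ¬D)} ∪ {¬C}
   clash {C, ¬C} at c — c ∈ C
4. c : D?  L(c) = {B, (C ⊓ ¬D)} ∪ {¬D}
   apply at c: (C ⊓ ¬D)⊑A
   open: L(c) ⊇ {A, B, C, ¬D} — c ∉ D possible
5. Entailed for c: {A, B, C}

{A, B, C}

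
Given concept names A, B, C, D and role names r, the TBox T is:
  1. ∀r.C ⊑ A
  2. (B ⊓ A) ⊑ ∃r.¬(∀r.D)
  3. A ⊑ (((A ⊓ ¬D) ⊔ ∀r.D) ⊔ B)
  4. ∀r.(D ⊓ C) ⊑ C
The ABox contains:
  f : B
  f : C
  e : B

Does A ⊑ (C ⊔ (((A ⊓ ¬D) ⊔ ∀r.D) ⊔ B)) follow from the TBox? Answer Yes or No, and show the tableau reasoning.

1. A ⊑ (C ⊔ (((A ⊓ ¬D) ⊔ ∀r.D) ⊔ B))  ⇔  (A ⊓ (¬C ⊓ (((¬A ⊔ D) ⊓ ∃r.¬D) ⊓ ¬B))) unsat w.r.t. T
   all branches close; clash {C, ¬C} at x₀
2. Hence A ⊑ (C ⊔ (((A ⊓ ¬D) ⊔ ∀r.D) ⊔ B)): entailed.

Yes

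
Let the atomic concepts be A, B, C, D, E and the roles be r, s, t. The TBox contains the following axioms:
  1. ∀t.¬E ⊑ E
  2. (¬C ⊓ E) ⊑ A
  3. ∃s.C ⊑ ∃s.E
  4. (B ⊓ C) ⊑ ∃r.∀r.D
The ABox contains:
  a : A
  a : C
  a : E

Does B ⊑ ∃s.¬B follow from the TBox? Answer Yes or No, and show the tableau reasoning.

1. B ⊑ ∃s.¬B  ⇔  (B ⊓ ∀s.B) unsat w.r.t. T
   open: L(x₀) ⊇ {B, C, ∀s.B, ∀s.¬C, ∃r.∀r.D, …} (+ ∃-successors)
2. Hence B ⊑ ∃s.¬B: not entailed.

No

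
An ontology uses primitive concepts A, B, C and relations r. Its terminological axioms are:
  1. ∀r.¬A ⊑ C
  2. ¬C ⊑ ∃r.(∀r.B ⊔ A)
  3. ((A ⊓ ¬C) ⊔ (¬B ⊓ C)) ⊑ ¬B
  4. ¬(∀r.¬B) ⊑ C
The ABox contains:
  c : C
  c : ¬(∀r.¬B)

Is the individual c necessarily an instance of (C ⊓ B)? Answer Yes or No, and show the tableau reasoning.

No

1. c : (C ⊓ B)?  L(c) = {C, ¬(∀r.¬B)} ∪ {(¬C ⊔ ¬B)}
   open: L(c) ⊇ {C, ¬B, ∃r.B} (+ ∃-successors) — c ∉ (C ⊓ B) possible
2. Hence c : (C ⊓ B): not entailed.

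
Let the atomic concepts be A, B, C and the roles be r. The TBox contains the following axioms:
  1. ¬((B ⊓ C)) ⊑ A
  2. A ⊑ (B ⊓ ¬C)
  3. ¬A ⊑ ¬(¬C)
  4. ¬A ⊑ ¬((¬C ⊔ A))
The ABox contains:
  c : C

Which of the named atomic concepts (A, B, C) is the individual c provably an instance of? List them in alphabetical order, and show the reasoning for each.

{B, C}

1. c : A?  L(c) = {C} ∪ {¬A}
   apply at c: ¬A⊑¬((¬C ⊔ A))
   open: L(c) ⊇ {B, C, ¬A} — c ∉ A possible
2. c : B?  L(c) = {C} ∪ {¬B}
   clash {B, ¬B} at c — c ∈ B
3. c : C?  L(c) = {C} ∪ {¬C}
   clash {C, ¬C} at c — c ∈ C
4. Entailed for c: {B, C}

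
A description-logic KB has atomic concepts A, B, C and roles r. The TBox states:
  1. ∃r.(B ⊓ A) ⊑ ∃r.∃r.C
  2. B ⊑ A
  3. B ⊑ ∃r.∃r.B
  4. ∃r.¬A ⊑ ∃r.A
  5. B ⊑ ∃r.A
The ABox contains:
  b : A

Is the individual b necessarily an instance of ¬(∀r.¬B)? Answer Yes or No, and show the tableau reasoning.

No

1. b : ¬(∀r.¬B)?  L(b) = {A} ∪ {∀r.¬B}
   open: L(b) ⊇ {A, ¬B, ∀r.(¬B ⊔ ¬A), ∀r.A, ∀r.¬B} — b ∉ ¬(∀r.¬B) possible
2. Hence b : ¬(∀r.¬B): not entailed.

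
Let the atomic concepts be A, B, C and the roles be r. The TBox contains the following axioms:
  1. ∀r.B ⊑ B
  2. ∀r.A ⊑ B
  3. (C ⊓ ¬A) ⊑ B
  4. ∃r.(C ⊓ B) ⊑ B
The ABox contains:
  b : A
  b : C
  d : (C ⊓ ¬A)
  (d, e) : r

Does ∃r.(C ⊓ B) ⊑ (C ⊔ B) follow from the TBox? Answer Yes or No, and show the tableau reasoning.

1. ∃r.(C ⊓ B) ⊑ (C ⊔ B)  ⇔  (∃r.(C ⊓ B) ⊓ (¬C ⊓ ¬B)) unsat w.r.t. T
   all branches close; clash {B, ¬B} at x₀
2. Hence ∃r.(C ⊓ B) ⊑ (C ⊔ B): entailed.

Yes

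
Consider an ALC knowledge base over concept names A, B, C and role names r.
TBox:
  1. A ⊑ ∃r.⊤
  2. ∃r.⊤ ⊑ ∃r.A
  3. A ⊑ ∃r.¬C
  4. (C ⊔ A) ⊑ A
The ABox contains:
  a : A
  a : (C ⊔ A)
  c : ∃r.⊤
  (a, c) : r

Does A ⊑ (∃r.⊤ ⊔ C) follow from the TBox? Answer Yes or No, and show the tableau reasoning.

Yes

1. A ⊑ (∃r.⊤ ⊔ C)  ⇔  (A ⊓ (∀r.⊥ ⊓ ¬C)) unsat w.r.t. T
   all branches close; clash ⊥ at an ∃-successor
2. Hence A ⊑ (∃r.⊤ ⊔ C): entailed.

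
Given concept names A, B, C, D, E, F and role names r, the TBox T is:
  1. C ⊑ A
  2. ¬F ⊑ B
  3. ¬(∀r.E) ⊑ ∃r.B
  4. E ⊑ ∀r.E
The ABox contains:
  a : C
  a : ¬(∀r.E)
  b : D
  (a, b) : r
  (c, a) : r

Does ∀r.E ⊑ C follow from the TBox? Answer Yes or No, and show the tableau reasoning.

1. ∀r.E ⊑ C  ⇔  (∀r.E ⊓ ¬C) unsat w.r.t. T
   open: L(x₀) ⊇ {F, ¬C, ∀r.E}
2. Hence ∀r.E ⊑ C: not entailed.

No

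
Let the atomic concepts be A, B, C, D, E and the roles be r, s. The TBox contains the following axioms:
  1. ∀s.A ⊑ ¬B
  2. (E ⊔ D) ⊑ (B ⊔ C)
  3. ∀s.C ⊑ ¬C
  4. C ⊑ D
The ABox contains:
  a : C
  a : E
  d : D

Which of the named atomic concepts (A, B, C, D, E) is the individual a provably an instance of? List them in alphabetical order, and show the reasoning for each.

1. a : A?  L(a) = {C, E} ∪ {¬A}
   apply at a: C⊑D
   open: L(a) ⊇ {C, D, E, ¬A, ∃s.¬A, …} (+ ∃-successors) — a ∉ A possible
2. a : B?  L(a) = {C, E} ∪ {¬B}
   apply at a: C⊑D
   open: L(a) ⊇ {C, D, E, ¬B, ∃s.¬C} (+ ∃-successors) — a ∉ B possible
3. a : C?  L(a) = {C, E} ∪ {¬C}
   clash {C, ¬C} at a — a ∈ C
4. a : D?  L(a) = {C, E} ∪ {¬D}
   clash {D, ¬D} at a — a ∈ D
5. a : E?  L(a) = {C, E} ∪ {¬E}
   clash {E, ¬E} at a — a ∈ E
6. Entailed for a: {C, D, E}

{C, D, E}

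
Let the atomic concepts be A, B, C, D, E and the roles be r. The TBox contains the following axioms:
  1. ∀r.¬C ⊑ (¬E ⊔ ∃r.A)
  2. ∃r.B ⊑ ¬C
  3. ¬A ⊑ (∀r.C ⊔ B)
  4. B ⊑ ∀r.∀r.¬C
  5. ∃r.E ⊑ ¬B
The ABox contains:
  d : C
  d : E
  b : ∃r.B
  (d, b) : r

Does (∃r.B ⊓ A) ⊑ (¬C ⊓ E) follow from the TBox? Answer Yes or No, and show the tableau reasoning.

No

1. (∃r.B ⊓ A) ⊑ (¬C ⊓ E)  ⇔  ((∃r.B ⊓ A) ⊓ (C ⊔ ¬E)) unsat w.r.t. T
   apply at x₀: ∃r.B⊑¬C
   open: L(x₀) ⊇ {A, ¬B, ¬C, ¬E, ∀r.¬E, …} (+ ∃-successors)
2. Hence (∃r.B ⊓ A) ⊑ (¬C ⊓ E): not entailed.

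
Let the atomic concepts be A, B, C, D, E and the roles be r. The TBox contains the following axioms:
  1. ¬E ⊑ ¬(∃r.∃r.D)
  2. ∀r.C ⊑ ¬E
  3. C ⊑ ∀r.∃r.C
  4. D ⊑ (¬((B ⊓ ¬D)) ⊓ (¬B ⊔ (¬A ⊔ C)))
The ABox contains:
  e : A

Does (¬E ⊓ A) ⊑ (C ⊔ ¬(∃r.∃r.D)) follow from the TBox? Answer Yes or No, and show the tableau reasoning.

Yes

1. (¬E ⊓ A) ⊑ (C ⊔ ¬(∃r.∃r.D))  ⇔  ((¬E ⊓ A) ⊓ (¬C ⊓ ∃r.∃r.D)) unsat w.r.t. T
   all branches close; clash {C, ¬C} at x₀
2. Hence (¬E ⊓ A) ⊑ (C ⊔ ¬(∃r.∃r.D)): entailed.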